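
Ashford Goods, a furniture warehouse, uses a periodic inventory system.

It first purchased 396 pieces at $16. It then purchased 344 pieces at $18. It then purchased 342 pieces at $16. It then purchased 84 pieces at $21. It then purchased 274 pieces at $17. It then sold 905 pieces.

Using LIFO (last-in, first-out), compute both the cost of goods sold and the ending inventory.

Sale 1 (905) [LIFO — newest first]: 274 @ $17 + 84 @ $21 + 342 @ $16 + 205 @ $18 = $15,584
Ending inventory: 396 @ $16 + 139 @ $18 = $8,838
Check: goods available $24,422 = COGS $15,584 + ending $8,838

COGS = $15,584; ending inventory = $8,838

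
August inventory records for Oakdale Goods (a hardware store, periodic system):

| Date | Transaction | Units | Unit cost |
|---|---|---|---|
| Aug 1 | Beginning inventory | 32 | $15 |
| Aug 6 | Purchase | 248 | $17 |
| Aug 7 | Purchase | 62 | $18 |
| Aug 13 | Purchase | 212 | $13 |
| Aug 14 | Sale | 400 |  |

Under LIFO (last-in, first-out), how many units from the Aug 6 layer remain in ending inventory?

122

Aug 14, 400 sold [LIFO — newest first]: 212 @ $13 + 62 @ $18 + 126 @ $17 = $6,014
Ending inventory: 32 @ $15 + 122 @ $17 = $2,554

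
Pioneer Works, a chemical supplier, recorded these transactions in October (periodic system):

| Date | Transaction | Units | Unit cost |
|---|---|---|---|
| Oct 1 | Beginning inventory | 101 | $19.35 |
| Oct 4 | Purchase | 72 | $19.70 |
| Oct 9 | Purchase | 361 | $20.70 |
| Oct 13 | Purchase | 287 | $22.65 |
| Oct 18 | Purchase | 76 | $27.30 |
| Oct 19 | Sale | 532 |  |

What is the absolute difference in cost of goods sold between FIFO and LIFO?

FIFO COGS: 101 @ $19.35 + 72 @ $19.70 + 359 @ $20.70 = $10,804.05
LIFO COGS: 76 @ $27.30 + 287 @ $22.65 + 169 @ $20.70 = $12,073.65
Difference = |$10,804.05 − $12,073.65| = $1,269.60

$1,269.60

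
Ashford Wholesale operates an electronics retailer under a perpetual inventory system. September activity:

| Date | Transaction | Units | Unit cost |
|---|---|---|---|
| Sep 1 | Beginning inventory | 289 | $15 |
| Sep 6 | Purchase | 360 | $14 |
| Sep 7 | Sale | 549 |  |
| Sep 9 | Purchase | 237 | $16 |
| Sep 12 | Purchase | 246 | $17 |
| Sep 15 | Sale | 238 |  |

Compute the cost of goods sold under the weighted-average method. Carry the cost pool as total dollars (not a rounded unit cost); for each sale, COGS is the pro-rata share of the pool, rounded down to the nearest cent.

After Sep 1: 289 on hand, pool $4,335.00 (≈ $15.0000 each)
After Sep 6: 649 on hand, pool $9,375.00 (≈ $14.4453 each)
Sep 7, sell 549: 549/649 × $9,375.00 → $7,930.46
After Sep 9: 337 on hand, pool $5,236.54 (≈ $15.5387 each)
After Sep 12: 583 on hand, pool $9,418.54 (≈ $16.1553 each)
Sep 15, sell 238: 238/583 × $9,418.54 → $3,844.96
Total COGS = $7,930.46 + $3,844.96 = $11,775.42
Ending inventory (cost pool remaining) = $5,573.58
Check: goods available $17,349.00 = COGS $11,775.42 + ending $5,573.58

COGS = $11,775.42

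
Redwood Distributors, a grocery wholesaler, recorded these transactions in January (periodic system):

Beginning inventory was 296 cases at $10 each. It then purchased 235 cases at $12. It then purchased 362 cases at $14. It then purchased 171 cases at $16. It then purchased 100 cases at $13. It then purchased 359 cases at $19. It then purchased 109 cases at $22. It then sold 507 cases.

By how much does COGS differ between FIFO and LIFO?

$4,234

FIFO COGS: 296 @ $10 + 211 @ $12 = $5,492
LIFO COGS: 109 @ $22 + 359 @ $19 + 39 @ $13 = $9,726
Difference = |$5,492 − $9,726| = $4,234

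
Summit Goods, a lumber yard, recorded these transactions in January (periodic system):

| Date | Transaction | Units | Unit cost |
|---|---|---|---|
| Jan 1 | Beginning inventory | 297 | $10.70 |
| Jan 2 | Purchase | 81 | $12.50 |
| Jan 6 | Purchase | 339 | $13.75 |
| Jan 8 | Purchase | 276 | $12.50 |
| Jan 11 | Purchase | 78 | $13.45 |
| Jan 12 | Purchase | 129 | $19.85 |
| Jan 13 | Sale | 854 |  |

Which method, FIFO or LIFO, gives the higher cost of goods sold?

FIFO COGS: 297 @ $10.70 + 81 @ $12.50 + 339 @ $13.75 + 137 @ $12.50 = $10,564.15
LIFO COGS: 129 @ $19.85 + 78 @ $13.45 + 276 @ $12.50 + 339 @ $13.75 + 32 @ $12.50 = $12,121.00

LIFO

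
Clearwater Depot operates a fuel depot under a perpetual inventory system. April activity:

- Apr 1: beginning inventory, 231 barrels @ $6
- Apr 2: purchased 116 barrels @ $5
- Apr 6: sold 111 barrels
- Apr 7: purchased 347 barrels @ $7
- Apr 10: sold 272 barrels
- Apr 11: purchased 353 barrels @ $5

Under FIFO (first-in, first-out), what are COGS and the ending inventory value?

Apr 6, 111 sold [FIFO — oldest first]: 111 @ $6 = $666
Apr 10, 272 sold [FIFO — oldest first]: 120 @ $6 + 116 @ $5 + 36 @ $7 = $1,552
Total COGS = $666 + $1,552 = $2,218
Ending inventory: 311 @ $7 + 353 @ $5 = $3,942
Check: goods available $6,160 = COGS $2,218 + ending $3,942

COGS = $2,218; ending inventory = $3,942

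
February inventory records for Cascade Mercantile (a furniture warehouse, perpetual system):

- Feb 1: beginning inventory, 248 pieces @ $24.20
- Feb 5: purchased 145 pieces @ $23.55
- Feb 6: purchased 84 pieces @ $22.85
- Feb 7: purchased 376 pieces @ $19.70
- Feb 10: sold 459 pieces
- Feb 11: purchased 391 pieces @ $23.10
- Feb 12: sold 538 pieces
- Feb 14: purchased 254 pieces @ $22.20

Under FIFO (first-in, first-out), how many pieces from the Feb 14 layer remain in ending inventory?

254

Feb 10, 459 sold [FIFO — oldest first]: 248 @ $24.20 + 145 @ $23.55 + 66 @ $22.85 = $10,924.45
Feb 12, 538 sold [FIFO — oldest first]: 18 @ $22.85 + 376 @ $19.70 + 144 @ $23.10 = $11,144.90
Total COGS = $10,924.45 + $11,144.90 = $22,069.35
Ending inventory: 247 @ $23.10 + 254 @ $22.20 = $11,344.50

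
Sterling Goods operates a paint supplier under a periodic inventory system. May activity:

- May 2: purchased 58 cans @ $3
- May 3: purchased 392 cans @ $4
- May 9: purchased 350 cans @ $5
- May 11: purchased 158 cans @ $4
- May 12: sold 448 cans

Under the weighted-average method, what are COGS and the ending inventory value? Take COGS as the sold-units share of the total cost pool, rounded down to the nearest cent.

COGS = $1,928.55; ending inventory = $2,195.45

May 12, sell 448: 448/958 × $4,124.00 → $1,928.55
Ending inventory (cost pool remaining) = $2,195.45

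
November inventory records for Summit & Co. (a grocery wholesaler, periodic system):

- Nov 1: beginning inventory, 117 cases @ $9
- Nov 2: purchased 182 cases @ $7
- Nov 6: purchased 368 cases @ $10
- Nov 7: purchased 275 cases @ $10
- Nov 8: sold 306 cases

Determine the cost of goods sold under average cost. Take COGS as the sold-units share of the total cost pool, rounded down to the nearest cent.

COGS = $2,844.63

Nov 8, sell 306: 306/942 × $8,757.00 → $2,844.63
Ending inventory (cost pool remaining) = $5,912.37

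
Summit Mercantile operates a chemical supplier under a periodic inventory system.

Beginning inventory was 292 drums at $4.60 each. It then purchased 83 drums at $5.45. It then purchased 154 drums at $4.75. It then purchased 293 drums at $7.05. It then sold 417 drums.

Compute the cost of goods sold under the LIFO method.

COGS = $2,654.65

Sale 1 (417) [LIFO — newest first]: 293 @ $7.05 + 124 @ $4.75 = $2,654.65
Ending inventory: 292 @ $4.60 + 83 @ $5.45 + 30 @ $4.75 = $1,938.05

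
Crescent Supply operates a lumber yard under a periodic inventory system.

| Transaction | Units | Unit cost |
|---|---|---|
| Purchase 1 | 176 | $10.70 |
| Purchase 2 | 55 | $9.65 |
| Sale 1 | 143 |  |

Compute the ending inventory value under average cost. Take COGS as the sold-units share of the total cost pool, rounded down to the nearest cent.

Ending inventory = $919.60

Sale 1, sell 143: 143/231 × $2,413.95 → $1,494.35
Ending inventory (cost pool remaining) = $919.60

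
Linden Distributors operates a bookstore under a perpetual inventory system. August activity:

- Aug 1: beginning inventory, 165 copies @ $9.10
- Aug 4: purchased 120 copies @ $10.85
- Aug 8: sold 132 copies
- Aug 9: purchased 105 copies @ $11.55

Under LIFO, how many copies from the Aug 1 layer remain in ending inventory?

153

Aug 8, 132 sold [LIFO — newest first]: 120 @ $10.85 + 12 @ $9.10 = $1,411.20
Ending inventory: 153 @ $9.10 + 105 @ $11.55 = $2,605.05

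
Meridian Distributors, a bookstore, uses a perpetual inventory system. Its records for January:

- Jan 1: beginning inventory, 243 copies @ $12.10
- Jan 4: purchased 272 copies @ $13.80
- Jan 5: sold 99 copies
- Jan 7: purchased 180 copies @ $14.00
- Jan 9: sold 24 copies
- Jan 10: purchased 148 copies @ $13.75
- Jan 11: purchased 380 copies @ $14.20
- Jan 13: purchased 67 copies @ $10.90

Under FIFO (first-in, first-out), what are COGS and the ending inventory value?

COGS = $1,488.30; ending inventory = $15,886.90

Jan 5, 99 sold [FIFO — oldest first]: 99 @ $12.10 = $1,197.90
Jan 9, 24 sold [FIFO — oldest first]: 24 @ $12.10 = $290.40
Total COGS = $1,197.90 + $290.40 = $1,488.30
Ending inventory: 120 @ $12.10 + 272 @ $13.80 + 180 @ $14.00 + 148 @ $13.75 + 380 @ $14.20 + 67 @ $10.90 = $15,886.90
Check: goods available $17,375.20 = COGS $1,488.30 + ending $15,886.90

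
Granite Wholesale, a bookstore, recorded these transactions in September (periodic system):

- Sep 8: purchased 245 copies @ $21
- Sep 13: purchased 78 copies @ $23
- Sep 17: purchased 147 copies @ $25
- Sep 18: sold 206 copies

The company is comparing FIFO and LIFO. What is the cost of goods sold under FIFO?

COGS = $4,326

FIFO COGS: 206 @ $21 = $4,326
LIFO COGS: 147 @ $25 + 59 @ $23 = $5,032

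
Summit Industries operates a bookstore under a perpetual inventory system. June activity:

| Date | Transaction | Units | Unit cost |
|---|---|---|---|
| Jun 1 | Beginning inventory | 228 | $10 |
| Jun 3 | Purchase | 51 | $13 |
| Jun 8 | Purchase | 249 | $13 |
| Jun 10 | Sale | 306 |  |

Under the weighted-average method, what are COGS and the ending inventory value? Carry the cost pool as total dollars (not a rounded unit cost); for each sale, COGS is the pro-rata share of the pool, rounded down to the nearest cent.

COGS = $3,581.59; ending inventory = $2,598.41

After Jun 1: 228 on hand, pool $2,280.00 (≈ $10.0000 each)
After Jun 3: 279 on hand, pool $2,943.00 (≈ $10.5484 each)
After Jun 8: 528 on hand, pool $6,180.00 (≈ $11.7045 each)
Jun 10, sell 306: 306/528 × $6,180.00 → $3,581.59
Ending inventory (cost pool remaining) = $2,598.41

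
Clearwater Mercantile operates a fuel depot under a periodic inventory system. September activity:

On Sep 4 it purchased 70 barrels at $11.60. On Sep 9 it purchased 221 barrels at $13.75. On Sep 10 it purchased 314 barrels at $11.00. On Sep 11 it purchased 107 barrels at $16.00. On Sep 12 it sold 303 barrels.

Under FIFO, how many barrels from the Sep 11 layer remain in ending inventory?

107

Sep 12, 303 sold [FIFO — oldest first]: 70 @ $11.60 + 221 @ $13.75 + 12 @ $11.00 = $3,982.75
Ending inventory: 302 @ $11.00 + 107 @ $16.00 = $5,034.00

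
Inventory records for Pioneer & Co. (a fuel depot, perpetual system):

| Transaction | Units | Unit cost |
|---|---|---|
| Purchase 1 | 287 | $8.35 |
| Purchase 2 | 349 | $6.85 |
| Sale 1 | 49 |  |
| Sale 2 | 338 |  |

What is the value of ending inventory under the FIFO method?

Ending inventory = $1,705.65

Sale 1 (49) [FIFO — oldest first]: 49 @ $8.35 = $409.15
Sale 2 (338) [FIFO — oldest first]: 238 @ $8.35 + 100 @ $6.85 = $2,672.30
Total COGS = $409.15 + $2,672.30 = $3,081.45
Ending inventory: 249 @ $6.85 = $1,705.65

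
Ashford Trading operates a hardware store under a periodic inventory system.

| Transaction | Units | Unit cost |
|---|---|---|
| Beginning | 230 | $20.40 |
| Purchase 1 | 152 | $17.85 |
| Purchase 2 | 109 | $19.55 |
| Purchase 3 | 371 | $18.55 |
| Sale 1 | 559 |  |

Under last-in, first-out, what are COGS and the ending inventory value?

Sale 1 (559) [LIFO — newest first]: 371 @ $18.55 + 109 @ $19.55 + 79 @ $17.85 = $10,423.15
Ending inventory: 230 @ $20.40 + 73 @ $17.85 = $5,995.05

COGS = $10,423.15; ending inventory = $5,995.05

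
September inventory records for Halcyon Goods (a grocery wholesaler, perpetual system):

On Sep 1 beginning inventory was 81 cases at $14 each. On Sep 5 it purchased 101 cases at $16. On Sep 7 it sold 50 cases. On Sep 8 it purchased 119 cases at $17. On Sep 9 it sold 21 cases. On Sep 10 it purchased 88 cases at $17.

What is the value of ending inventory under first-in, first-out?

Ending inventory = $5,275

Sep 7, 50 sold [FIFO — oldest first]: 50 @ $14 = $700
Sep 9, 21 sold [FIFO — oldest first]: 21 @ $14 = $294
Total COGS = $700 + $294 = $994
Ending inventory: 10 @ $14 + 101 @ $16 + 119 @ $17 + 88 @ $17 = $5,275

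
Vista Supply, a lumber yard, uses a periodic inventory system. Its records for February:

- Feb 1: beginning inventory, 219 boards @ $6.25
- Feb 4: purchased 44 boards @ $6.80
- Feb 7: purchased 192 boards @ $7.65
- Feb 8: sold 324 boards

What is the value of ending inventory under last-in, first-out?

Ending inventory = $818.75

Feb 8, 324 sold [LIFO — newest first]: 192 @ $7.65 + 44 @ $6.80 + 88 @ $6.25 = $2,318.00
Ending inventory: 131 @ $6.25 = $818.75
Check: goods available $3,136.75 = COGS $2,318.00 + ending $818.75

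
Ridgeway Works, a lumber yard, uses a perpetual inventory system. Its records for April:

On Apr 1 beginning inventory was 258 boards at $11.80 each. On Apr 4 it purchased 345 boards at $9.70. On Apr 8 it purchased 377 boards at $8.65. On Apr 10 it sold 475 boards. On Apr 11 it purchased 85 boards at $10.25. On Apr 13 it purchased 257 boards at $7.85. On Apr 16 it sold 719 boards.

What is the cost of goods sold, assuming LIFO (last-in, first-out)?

Apr 10, 475 sold [LIFO — newest first]: 377 @ $8.65 + 98 @ $9.70 = $4,211.65
Apr 16, 719 sold [LIFO — newest first]: 257 @ $7.85 + 85 @ $10.25 + 247 @ $9.70 + 130 @ $11.80 = $6,818.60
Total COGS = $4,211.65 + $6,818.60 = $11,030.25
Ending inventory: 128 @ $11.80 = $1,510.40

COGS = $11,030.25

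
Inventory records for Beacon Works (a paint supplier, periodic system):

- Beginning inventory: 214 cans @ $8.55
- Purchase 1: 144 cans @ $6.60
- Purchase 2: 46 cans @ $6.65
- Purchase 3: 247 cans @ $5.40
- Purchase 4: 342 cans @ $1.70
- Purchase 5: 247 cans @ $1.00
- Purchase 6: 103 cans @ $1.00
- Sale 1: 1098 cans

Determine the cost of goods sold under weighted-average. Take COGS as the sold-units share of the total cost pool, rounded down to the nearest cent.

COGS = $4,374.99

Sale 1, sell 1098: 1098/1343 × $5,351.20 → $4,374.99
Ending inventory (cost pool remaining) = $976.21
Check: goods available $5,351.20 = COGS $4,374.99 + ending $976.21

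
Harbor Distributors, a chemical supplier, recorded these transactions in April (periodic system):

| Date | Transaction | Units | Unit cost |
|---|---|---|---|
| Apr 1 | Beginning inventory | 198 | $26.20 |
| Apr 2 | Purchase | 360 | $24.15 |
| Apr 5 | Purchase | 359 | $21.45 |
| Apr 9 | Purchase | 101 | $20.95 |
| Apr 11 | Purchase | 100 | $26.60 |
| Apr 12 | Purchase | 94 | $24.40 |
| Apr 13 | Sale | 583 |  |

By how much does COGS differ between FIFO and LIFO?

$1,170.70

FIFO COGS: 198 @ $26.20 + 360 @ $24.15 + 25 @ $21.45 = $14,417.85
LIFO COGS: 94 @ $24.40 + 100 @ $26.60 + 101 @ $20.95 + 288 @ $21.45 = $13,247.15
Difference = |$14,417.85 − $13,247.15| = $1,170.70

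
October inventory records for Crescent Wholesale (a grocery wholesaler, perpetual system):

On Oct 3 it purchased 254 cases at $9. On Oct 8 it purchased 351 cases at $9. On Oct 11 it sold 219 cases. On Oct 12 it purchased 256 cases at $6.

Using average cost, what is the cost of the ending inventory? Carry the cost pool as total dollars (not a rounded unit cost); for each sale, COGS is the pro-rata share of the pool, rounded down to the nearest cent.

After Oct 3: 254 on hand, pool $2,286.00 (≈ $9.0000 each)
After Oct 8: 605 on hand, pool $5,445.00 (≈ $9.0000 each)
Oct 11, sell 219: 219/605 × $5,445.00 → $1,971.00
After Oct 12: 642 on hand, pool $5,010.00 (≈ $7.8037 each)
Ending inventory (cost pool remaining) = $5,010.00
Check: goods available $6,981.00 = COGS $1,971.00 + ending $5,010.00

Ending inventory = $5,010.00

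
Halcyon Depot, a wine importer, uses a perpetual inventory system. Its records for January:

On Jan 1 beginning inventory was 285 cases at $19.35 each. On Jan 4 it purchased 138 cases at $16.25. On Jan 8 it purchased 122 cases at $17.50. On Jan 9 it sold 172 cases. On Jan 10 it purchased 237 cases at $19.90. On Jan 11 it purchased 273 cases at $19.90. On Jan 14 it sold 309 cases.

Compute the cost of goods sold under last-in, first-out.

COGS = $9,096.60

Jan 9, 172 sold [LIFO — newest first]: 122 @ $17.50 + 50 @ $16.25 = $2,947.50
Jan 14, 309 sold [LIFO — newest first]: 273 @ $19.90 + 36 @ $19.90 = $6,149.10
Total COGS = $2,947.50 + $6,149.10 = $9,096.60
Ending inventory: 285 @ $19.35 + 88 @ $16.25 + 201 @ $19.90 = $10,944.65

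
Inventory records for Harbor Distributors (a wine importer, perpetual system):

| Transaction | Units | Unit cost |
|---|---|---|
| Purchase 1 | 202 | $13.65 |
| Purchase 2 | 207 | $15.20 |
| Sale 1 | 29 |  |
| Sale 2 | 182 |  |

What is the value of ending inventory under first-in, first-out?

Ending inventory = $3,009.60

Sale 1 (29) [FIFO — oldest first]: 29 @ $13.65 = $395.85
Sale 2 (182) [FIFO — oldest first]: 173 @ $13.65 + 9 @ $15.20 = $2,498.25
Total COGS = $395.85 + $2,498.25 = $2,894.10
Ending inventory: 198 @ $15.20 = $3,009.60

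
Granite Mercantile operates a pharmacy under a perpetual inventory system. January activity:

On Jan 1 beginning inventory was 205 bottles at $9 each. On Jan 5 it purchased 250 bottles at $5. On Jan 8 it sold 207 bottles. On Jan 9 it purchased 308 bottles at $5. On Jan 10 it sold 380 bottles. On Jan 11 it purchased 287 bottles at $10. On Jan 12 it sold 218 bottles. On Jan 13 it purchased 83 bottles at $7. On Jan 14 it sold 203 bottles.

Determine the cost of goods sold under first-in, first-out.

COGS = $7,085

Jan 8, 207 sold [FIFO — oldest first]: 205 @ $9 + 2 @ $5 = $1,855
Jan 10, 380 sold [FIFO — oldest first]: 248 @ $5 + 132 @ $5 = $1,900
Jan 12, 218 sold [FIFO — oldest first]: 176 @ $5 + 42 @ $10 = $1,300
Jan 14, 203 sold [FIFO — oldest first]: 203 @ $10 = $2,030
Total COGS = $1,855 + $1,900 + $1,300 + $2,030 = $7,085
Ending inventory: 42 @ $10 + 83 @ $7 = $1,001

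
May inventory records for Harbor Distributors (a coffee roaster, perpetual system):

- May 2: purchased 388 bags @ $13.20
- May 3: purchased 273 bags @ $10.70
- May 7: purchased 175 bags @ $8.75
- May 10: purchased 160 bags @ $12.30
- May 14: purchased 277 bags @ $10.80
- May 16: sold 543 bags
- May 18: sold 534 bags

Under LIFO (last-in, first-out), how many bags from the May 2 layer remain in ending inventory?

May 16, 543 sold [LIFO — newest first]: 277 @ $10.80 + 160 @ $12.30 + 106 @ $8.75 = $5,887.10
May 18, 534 sold [LIFO — newest first]: 69 @ $8.75 + 273 @ $10.70 + 192 @ $13.20 = $6,059.25
Total COGS = $5,887.10 + $6,059.25 = $11,946.35
Ending inventory: 196 @ $13.20 = $2,587.20
Check: goods available $14,533.55 = COGS $11,946.35 + ending $2,587.20

196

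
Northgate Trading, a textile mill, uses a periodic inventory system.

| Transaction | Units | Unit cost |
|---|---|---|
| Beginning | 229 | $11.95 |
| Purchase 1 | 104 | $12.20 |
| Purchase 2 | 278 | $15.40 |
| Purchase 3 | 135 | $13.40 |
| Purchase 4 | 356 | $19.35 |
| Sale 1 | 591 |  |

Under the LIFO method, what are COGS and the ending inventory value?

COGS = $10,237.60; ending inventory = $6,746.55

Sale 1 (591) [LIFO — newest first]: 356 @ $19.35 + 135 @ $13.40 + 100 @ $15.40 = $10,237.60
Ending inventory: 229 @ $11.95 + 104 @ $12.20 + 178 @ $15.40 = $6,746.55
Check: goods available $16,984.15 = COGS $10,237.60 + ending $6,746.55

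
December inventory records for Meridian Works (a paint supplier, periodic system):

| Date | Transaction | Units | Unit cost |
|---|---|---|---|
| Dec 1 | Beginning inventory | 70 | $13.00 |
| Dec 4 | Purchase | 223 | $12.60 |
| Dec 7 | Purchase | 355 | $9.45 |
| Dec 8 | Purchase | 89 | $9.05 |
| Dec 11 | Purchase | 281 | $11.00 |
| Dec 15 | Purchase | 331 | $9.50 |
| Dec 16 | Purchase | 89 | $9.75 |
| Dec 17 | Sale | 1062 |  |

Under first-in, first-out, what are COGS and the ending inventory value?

Dec 17, 1062 sold [FIFO — oldest first]: 70 @ $13.00 + 223 @ $12.60 + 355 @ $9.45 + 89 @ $9.05 + 281 @ $11.00 + 44 @ $9.50 = $11,389.00
Ending inventory: 287 @ $9.50 + 89 @ $9.75 = $3,594.25
Check: goods available $14,983.25 = COGS $11,389.00 + ending $3,594.25

COGS = $11,389.00; ending inventory = $3,594.25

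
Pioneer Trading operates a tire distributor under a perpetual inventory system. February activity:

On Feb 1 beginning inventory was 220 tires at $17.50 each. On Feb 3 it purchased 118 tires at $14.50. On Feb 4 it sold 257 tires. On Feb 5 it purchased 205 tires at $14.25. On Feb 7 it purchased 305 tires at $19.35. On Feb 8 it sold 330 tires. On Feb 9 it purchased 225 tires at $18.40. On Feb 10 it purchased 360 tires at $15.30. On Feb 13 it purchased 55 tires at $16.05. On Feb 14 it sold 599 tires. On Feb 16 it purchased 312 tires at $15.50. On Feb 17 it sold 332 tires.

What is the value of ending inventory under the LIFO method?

Ending inventory = $4,368.90

Feb 4, 257 sold [LIFO — newest first]: 118 @ $14.50 + 139 @ $17.50 = $4,143.50
Feb 8, 330 sold [LIFO — newest first]: 305 @ $19.35 + 25 @ $14.25 = $6,258.00
Feb 14, 599 sold [LIFO — newest first]: 55 @ $16.05 + 360 @ $15.30 + 184 @ $18.40 = $9,776.35
Feb 17, 332 sold [LIFO — newest first]: 312 @ $15.50 + 20 @ $18.40 = $5,204.00
Total COGS = $4,143.50 + $6,258.00 + $9,776.35 + $5,204.00 = $25,381.85
Ending inventory: 81 @ $17.50 + 180 @ $14.25 + 21 @ $18.40 = $4,368.90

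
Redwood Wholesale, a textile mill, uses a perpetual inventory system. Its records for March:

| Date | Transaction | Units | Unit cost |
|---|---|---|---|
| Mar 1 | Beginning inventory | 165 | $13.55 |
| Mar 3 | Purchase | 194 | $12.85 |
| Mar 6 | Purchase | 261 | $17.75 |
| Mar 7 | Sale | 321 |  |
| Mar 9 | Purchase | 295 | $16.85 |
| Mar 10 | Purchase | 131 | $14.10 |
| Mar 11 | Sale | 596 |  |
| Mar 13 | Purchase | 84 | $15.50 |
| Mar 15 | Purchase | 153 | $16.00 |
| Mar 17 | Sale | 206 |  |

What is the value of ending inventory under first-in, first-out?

Ending inventory = $2,556.50

Mar 7, 321 sold [FIFO — oldest first]: 165 @ $13.55 + 156 @ $12.85 = $4,240.35
Mar 11, 596 sold [FIFO — oldest first]: 38 @ $12.85 + 261 @ $17.75 + 295 @ $16.85 + 2 @ $14.10 = $10,120.00
Mar 17, 206 sold [FIFO — oldest first]: 129 @ $14.10 + 77 @ $15.50 = $3,012.40
Total COGS = $4,240.35 + $10,120.00 + $3,012.40 = $17,372.75
Ending inventory: 7 @ $15.50 + 153 @ $16.00 = $2,556.50
Check: goods available $19,929.25 = COGS $17,372.75 + ending $2,556.50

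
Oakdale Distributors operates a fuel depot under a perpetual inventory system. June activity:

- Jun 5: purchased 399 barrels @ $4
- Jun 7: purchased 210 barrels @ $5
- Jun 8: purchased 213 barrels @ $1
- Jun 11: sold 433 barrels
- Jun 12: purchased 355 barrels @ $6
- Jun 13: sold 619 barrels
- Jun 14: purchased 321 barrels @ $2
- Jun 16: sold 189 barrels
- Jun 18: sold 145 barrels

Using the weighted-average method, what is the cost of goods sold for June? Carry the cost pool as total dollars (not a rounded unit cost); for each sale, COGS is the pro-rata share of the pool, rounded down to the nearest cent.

After Jun 5: 399 on hand, pool $1,596.00 (≈ $4.0000 each)
After Jun 7: 609 on hand, pool $2,646.00 (≈ $4.3448 each)
After Jun 8: 822 on hand, pool $2,859.00 (≈ $3.4781 each)
Jun 11, sell 433: 433/822 × $2,859.00 → $1,506.01
After Jun 12: 744 on hand, pool $3,482.99 (≈ $4.6814 each)
Jun 13, sell 619: 619/744 × $3,482.99 → $2,897.81
After Jun 14: 446 on hand, pool $1,227.18 (≈ $2.7515 each)
Jun 16, sell 189: 189/446 × $1,227.18 → $520.03
Jun 18, sell 145: 145/257 × $707.15 → $398.97
Total COGS = $1,506.01 + $2,897.81 + $520.03 + $398.97 = $5,322.82
Ending inventory (cost pool remaining) = $308.18

COGS = $5,322.82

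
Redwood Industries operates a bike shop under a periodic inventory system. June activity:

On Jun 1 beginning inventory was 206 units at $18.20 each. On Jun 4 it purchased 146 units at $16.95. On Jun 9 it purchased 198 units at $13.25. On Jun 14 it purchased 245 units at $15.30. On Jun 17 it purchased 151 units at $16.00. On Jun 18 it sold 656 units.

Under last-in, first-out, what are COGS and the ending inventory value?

COGS = $9,838.90; ending inventory = $5,173.00

Jun 18, 656 sold [LIFO — newest first]: 151 @ $16.00 + 245 @ $15.30 + 198 @ $13.25 + 62 @ $16.95 = $9,838.90
Ending inventory: 206 @ $18.20 + 84 @ $16.95 = $5,173.00
Check: goods available $15,011.90 = COGS $9,838.90 + ending $5,173.00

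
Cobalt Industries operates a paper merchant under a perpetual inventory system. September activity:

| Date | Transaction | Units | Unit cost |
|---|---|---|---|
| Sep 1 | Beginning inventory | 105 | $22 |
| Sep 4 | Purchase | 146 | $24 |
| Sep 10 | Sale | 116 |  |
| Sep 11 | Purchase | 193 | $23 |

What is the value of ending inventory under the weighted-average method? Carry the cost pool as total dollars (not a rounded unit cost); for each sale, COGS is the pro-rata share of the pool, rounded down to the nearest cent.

Ending inventory = $7,566.06

After Sep 1: 105 on hand, pool $2,310.00 (≈ $22.0000 each)
After Sep 4: 251 on hand, pool $5,814.00 (≈ $23.1633 each)
Sep 10, sell 116: 116/251 × $5,814.00 → $2,686.94
After Sep 11: 328 on hand, pool $7,566.06 (≈ $23.0673 each)
Ending inventory (cost pool remaining) = $7,566.06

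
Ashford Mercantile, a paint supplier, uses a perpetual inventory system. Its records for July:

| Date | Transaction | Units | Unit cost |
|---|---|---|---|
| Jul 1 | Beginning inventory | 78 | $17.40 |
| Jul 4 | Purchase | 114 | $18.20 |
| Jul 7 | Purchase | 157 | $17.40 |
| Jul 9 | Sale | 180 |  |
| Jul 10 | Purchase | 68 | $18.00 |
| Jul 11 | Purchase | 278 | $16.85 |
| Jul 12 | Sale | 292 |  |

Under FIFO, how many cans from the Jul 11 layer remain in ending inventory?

Jul 9, 180 sold [FIFO — oldest first]: 78 @ $17.40 + 102 @ $18.20 = $3,213.60
Jul 12, 292 sold [FIFO — oldest first]: 12 @ $18.20 + 157 @ $17.40 + 68 @ $18.00 + 55 @ $16.85 = $5,100.95
Total COGS = $3,213.60 + $5,100.95 = $8,314.55
Ending inventory: 223 @ $16.85 = $3,757.55

223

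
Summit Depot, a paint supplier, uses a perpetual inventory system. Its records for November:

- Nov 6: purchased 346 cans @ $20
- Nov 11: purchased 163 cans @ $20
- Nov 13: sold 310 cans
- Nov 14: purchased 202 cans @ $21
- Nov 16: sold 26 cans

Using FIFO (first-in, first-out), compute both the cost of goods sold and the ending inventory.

Nov 13, 310 sold [FIFO — oldest first]: 310 @ $20 = $6,200
Nov 16, 26 sold [FIFO — oldest first]: 26 @ $20 = $520
Total COGS = $6,200 + $520 = $6,720
Ending inventory: 10 @ $20 + 163 @ $20 + 202 @ $21 = $7,702

COGS = $6,720; ending inventory = $7,702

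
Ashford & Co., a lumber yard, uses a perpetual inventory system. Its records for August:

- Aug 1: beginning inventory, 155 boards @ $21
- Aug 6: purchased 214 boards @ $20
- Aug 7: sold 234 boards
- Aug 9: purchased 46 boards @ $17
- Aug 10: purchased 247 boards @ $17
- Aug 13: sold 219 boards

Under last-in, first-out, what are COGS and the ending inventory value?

COGS = $8,423; ending inventory = $4,093

Aug 7, 234 sold [LIFO — newest first]: 214 @ $20 + 20 @ $21 = $4,700
Aug 13, 219 sold [LIFO — newest first]: 219 @ $17 = $3,723
Total COGS = $4,700 + $3,723 = $8,423
Ending inventory: 135 @ $21 + 46 @ $17 + 28 @ $17 = $4,093
Check: goods available $12,516 = COGS $8,423 + ending $4,093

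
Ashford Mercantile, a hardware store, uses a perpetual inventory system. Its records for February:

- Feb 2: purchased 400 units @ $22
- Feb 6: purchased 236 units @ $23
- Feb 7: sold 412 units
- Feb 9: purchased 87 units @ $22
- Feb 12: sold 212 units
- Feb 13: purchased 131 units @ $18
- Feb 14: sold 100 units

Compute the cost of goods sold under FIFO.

COGS = $16,160

Feb 7, 412 sold [FIFO — oldest first]: 400 @ $22 + 12 @ $23 = $9,076
Feb 12, 212 sold [FIFO — oldest first]: 212 @ $23 = $4,876
Feb 14, 100 sold [FIFO — oldest first]: 12 @ $23 + 87 @ $22 + 1 @ $18 = $2,208
Total COGS = $9,076 + $4,876 + $2,208 = $16,160
Ending inventory: 130 @ $18 = $2,340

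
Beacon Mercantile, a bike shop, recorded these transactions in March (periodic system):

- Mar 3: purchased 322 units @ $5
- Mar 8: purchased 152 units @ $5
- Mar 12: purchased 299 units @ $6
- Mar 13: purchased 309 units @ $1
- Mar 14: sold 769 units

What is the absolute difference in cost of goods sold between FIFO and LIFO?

FIFO COGS: 322 @ $5 + 152 @ $5 + 295 @ $6 = $4,140
LIFO COGS: 309 @ $1 + 299 @ $6 + 152 @ $5 + 9 @ $5 = $2,908
Difference = |$4,140 − $2,908| = $1,232

$1,232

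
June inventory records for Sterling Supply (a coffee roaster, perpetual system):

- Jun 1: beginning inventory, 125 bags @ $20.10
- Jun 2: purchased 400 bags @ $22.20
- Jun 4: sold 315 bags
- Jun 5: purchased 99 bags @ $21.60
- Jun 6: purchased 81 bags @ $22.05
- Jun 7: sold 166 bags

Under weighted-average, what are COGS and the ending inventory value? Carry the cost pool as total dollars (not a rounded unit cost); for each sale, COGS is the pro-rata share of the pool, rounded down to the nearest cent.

After Jun 1: 125 on hand, pool $2,512.50 (≈ $20.1000 each)
After Jun 2: 525 on hand, pool $11,392.50 (≈ $21.7000 each)
Jun 4, sell 315: 315/525 × $11,392.50 → $6,835.50
After Jun 5: 309 on hand, pool $6,695.40 (≈ $21.6680 each)
After Jun 6: 390 on hand, pool $8,481.45 (≈ $21.7473 each)
Jun 7, sell 166: 166/390 × $8,481.45 → $3,610.05
Total COGS = $6,835.50 + $3,610.05 = $10,445.55
Ending inventory (cost pool remaining) = $4,871.40

COGS = $10,445.55; ending inventory = $4,871.40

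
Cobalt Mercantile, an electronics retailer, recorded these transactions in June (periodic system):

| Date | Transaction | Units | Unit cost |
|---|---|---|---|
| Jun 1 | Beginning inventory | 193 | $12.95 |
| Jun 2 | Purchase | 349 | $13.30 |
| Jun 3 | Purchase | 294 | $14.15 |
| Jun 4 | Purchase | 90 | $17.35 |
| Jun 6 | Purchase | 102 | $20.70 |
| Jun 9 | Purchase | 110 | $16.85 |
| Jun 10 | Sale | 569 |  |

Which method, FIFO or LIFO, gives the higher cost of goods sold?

LIFO

FIFO COGS: 193 @ $12.95 + 349 @ $13.30 + 27 @ $14.15 = $7,523.10
LIFO COGS: 110 @ $16.85 + 102 @ $20.70 + 90 @ $17.35 + 267 @ $14.15 = $9,304.45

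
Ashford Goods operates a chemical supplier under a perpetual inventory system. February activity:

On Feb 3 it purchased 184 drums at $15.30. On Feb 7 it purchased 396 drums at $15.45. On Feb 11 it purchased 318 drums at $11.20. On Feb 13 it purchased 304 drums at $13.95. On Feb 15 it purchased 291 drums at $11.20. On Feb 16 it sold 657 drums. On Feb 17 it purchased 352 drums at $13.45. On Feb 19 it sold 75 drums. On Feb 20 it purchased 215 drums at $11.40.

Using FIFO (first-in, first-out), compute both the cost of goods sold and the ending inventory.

Feb 16, 657 sold [FIFO — oldest first]: 184 @ $15.30 + 396 @ $15.45 + 77 @ $11.20 = $9,795.80
Feb 19, 75 sold [FIFO — oldest first]: 75 @ $11.20 = $840.00
Total COGS = $9,795.80 + $840.00 = $10,635.80
Ending inventory: 166 @ $11.20 + 304 @ $13.95 + 291 @ $11.20 + 352 @ $13.45 + 215 @ $11.40 = $16,544.60

COGS = $10,635.80; ending inventory = $16,544.60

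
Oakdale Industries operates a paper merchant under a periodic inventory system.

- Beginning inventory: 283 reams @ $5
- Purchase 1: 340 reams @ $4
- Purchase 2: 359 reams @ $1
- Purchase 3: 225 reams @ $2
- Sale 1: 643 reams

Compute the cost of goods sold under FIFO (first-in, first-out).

Sale 1 (643) [FIFO — oldest first]: 283 @ $5 + 340 @ $4 + 20 @ $1 = $2,795
Ending inventory: 339 @ $1 + 225 @ $2 = $789

COGS = $2,795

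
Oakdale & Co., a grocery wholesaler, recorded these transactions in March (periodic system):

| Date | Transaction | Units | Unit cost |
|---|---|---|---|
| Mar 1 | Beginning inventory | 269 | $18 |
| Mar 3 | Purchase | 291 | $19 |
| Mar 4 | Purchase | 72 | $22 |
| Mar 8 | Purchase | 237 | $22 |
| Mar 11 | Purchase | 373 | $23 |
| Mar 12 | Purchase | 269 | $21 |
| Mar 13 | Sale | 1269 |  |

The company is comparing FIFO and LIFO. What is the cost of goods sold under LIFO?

COGS = $27,041

FIFO COGS: 269 @ $18 + 291 @ $19 + 72 @ $22 + 237 @ $22 + 373 @ $23 + 27 @ $21 = $26,315
LIFO COGS: 269 @ $21 + 373 @ $23 + 237 @ $22 + 72 @ $22 + 291 @ $19 + 27 @ $18 = $27,041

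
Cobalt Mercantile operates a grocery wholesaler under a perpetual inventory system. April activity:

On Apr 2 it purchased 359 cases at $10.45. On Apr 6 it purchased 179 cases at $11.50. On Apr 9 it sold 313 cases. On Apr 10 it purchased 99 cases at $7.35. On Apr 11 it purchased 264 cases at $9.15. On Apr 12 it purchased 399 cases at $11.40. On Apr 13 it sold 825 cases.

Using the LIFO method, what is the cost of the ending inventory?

Apr 9, 313 sold [LIFO — newest first]: 179 @ $11.50 + 134 @ $10.45 = $3,458.80
Apr 13, 825 sold [LIFO — newest first]: 399 @ $11.40 + 264 @ $9.15 + 99 @ $7.35 + 63 @ $10.45 = $8,350.20
Total COGS = $3,458.80 + $8,350.20 = $11,809.00
Ending inventory: 162 @ $10.45 = $1,692.90

Ending inventory = $1,692.90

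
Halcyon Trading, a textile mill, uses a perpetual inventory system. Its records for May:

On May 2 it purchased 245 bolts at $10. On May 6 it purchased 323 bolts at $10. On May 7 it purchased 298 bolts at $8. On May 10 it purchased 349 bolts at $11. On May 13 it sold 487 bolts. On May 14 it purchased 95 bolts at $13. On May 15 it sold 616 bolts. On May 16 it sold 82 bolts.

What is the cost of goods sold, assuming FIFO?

COGS = $11,573

May 13, 487 sold [FIFO — oldest first]: 245 @ $10 + 242 @ $10 = $4,870
May 15, 616 sold [FIFO — oldest first]: 81 @ $10 + 298 @ $8 + 237 @ $11 = $5,801
May 16, 82 sold [FIFO — oldest first]: 82 @ $11 = $902
Total COGS = $4,870 + $5,801 + $902 = $11,573
Ending inventory: 30 @ $11 + 95 @ $13 = $1,565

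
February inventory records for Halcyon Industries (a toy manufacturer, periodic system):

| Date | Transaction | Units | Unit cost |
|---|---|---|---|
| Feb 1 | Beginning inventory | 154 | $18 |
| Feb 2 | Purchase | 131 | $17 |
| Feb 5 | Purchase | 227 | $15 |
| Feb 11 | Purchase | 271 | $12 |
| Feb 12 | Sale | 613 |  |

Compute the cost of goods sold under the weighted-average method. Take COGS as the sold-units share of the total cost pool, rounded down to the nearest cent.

COGS = $9,125.32

Feb 12, sell 613: 613/783 × $11,656.00 → $9,125.32
Ending inventory (cost pool remaining) = $2,530.68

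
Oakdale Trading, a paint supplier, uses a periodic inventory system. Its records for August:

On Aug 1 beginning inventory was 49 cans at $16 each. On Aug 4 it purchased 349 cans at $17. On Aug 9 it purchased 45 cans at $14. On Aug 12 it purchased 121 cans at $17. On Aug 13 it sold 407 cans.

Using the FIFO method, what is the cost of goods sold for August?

Aug 13, 407 sold [FIFO — oldest first]: 49 @ $16 + 349 @ $17 + 9 @ $14 = $6,843
Ending inventory: 36 @ $14 + 121 @ $17 = $2,561

COGS = $6,843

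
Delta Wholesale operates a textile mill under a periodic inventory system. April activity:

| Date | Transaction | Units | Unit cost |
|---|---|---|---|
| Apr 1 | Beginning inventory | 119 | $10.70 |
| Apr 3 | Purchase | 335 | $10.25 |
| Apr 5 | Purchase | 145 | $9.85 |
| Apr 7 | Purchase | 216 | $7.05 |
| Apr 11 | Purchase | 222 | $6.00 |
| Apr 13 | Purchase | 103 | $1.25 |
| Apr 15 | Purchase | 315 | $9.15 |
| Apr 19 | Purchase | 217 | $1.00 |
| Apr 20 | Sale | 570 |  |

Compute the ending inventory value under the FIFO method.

Apr 20, 570 sold [FIFO — oldest first]: 119 @ $10.70 + 335 @ $10.25 + 116 @ $9.85 = $5,849.65
Ending inventory: 29 @ $9.85 + 216 @ $7.05 + 222 @ $6.00 + 103 @ $1.25 + 315 @ $9.15 + 217 @ $1.00 = $6,368.45

Ending inventory = $6,368.45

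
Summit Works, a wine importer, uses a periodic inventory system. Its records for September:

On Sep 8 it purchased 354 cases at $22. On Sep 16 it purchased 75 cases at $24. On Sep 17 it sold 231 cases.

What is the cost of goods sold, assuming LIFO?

COGS = $5,232

Sep 17, 231 sold [LIFO — newest first]: 75 @ $24 + 156 @ $22 = $5,232
Ending inventory: 198 @ $22 = $4,356
Check: goods available $9,588 = COGS $5,232 + ending $4,356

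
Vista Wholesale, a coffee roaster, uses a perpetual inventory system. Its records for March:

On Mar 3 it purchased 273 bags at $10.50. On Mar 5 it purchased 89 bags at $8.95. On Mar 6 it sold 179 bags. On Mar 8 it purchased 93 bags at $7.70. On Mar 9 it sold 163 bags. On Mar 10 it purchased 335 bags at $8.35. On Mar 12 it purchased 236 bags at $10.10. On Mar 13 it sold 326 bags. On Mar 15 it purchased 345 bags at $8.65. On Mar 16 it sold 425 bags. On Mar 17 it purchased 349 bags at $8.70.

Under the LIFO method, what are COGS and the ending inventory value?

COGS = $9,980.00; ending inventory = $5,600.55

Mar 6, 179 sold [LIFO — newest first]: 89 @ $8.95 + 90 @ $10.50 = $1,741.55
Mar 9, 163 sold [LIFO — newest first]: 93 @ $7.70 + 70 @ $10.50 = $1,451.10
Mar 13, 326 sold [LIFO — newest first]: 236 @ $10.10 + 90 @ $8.35 = $3,135.10
Mar 16, 425 sold [LIFO — newest first]: 345 @ $8.65 + 80 @ $8.35 = $3,652.25
Total COGS = $1,741.55 + $1,451.10 + $3,135.10 + $3,652.25 = $9,980.00
Ending inventory: 113 @ $10.50 + 165 @ $8.35 + 349 @ $8.70 = $5,600.55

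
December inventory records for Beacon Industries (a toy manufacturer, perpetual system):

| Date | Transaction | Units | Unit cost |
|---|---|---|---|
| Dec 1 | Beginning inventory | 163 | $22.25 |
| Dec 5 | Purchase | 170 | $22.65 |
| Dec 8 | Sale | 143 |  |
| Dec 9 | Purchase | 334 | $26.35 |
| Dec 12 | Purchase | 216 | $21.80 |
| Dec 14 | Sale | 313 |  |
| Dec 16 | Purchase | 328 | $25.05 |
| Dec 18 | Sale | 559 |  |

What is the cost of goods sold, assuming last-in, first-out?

Dec 8, 143 sold [LIFO — newest first]: 143 @ $22.65 = $3,238.95
Dec 14, 313 sold [LIFO — newest first]: 216 @ $21.80 + 97 @ $26.35 = $7,264.75
Dec 18, 559 sold [LIFO — newest first]: 328 @ $25.05 + 231 @ $26.35 = $14,303.25
Total COGS = $3,238.95 + $7,264.75 + $14,303.25 = $24,806.95
Ending inventory: 163 @ $22.25 + 27 @ $22.65 + 6 @ $26.35 = $4,396.40

COGS = $24,806.95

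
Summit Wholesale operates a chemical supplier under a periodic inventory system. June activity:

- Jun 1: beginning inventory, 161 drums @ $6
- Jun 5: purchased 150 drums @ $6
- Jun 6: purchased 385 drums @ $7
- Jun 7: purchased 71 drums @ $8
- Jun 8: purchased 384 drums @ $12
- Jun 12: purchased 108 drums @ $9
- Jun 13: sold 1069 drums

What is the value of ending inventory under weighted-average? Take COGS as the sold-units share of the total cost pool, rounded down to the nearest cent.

Jun 13, sell 1069: 1069/1259 × $10,709.00 → $9,092.86
Ending inventory (cost pool remaining) = $1,616.14

Ending inventory = $1,616.14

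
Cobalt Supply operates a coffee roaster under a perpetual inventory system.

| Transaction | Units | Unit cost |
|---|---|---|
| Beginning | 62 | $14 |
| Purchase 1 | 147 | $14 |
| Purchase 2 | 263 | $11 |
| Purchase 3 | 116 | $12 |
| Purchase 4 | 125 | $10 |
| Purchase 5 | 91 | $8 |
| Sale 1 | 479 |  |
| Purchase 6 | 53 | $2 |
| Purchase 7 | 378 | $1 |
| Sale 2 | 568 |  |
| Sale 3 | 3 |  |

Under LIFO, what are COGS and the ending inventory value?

COGS = $7,083; ending inventory = $2,590

Sale 1 (479) [LIFO — newest first]: 91 @ $8 + 125 @ $10 + 116 @ $12 + 147 @ $11 = $4,987
Sale 2 (568) [LIFO — newest first]: 378 @ $1 + 53 @ $2 + 116 @ $11 + 21 @ $14 = $2,054
Sale 3 (3) [LIFO — newest first]: 3 @ $14 = $42
Total COGS = $4,987 + $2,054 + $42 = $7,083
Ending inventory: 62 @ $14 + 123 @ $14 = $2,590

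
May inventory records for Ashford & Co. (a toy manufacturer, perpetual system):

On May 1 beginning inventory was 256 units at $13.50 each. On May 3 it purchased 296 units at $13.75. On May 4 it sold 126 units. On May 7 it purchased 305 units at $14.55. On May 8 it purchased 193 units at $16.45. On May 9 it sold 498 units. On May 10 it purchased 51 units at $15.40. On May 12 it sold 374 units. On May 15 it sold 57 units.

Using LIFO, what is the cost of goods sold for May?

COGS = $15,303.00

May 4, 126 sold [LIFO — newest first]: 126 @ $13.75 = $1,732.50
May 9, 498 sold [LIFO — newest first]: 193 @ $16.45 + 305 @ $14.55 = $7,612.60
May 12, 374 sold [LIFO — newest first]: 51 @ $15.40 + 170 @ $13.75 + 153 @ $13.50 = $5,188.40
May 15, 57 sold [LIFO — newest first]: 57 @ $13.50 = $769.50
Total COGS = $1,732.50 + $7,612.60 + $5,188.40 + $769.50 = $15,303.00
Ending inventory: 46 @ $13.50 = $621.00
Check: goods available $15,924.00 = COGS $15,303.00 + ending $621.00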